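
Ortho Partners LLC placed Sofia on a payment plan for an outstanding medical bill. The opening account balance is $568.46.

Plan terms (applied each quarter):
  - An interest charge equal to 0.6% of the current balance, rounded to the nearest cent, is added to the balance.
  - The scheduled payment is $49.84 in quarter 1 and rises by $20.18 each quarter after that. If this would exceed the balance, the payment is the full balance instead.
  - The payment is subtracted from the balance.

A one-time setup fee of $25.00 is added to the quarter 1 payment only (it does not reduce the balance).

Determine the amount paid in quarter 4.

Quarter 1: $568.46 +$3.41 interest = $571.87; pay $49.84 (+ $25.00 fee) → $522.03
Quarter 2: $522.03 +$3.13 interest = $525.16; pay $70.02 → $455.14
Quarter 3: $455.14 +$2.73 interest = $457.87; pay $90.20 → $367.67
Quarter 4: $367.67 +$2.21 interest = $369.88; pay $110.38 → $259.50

$110.38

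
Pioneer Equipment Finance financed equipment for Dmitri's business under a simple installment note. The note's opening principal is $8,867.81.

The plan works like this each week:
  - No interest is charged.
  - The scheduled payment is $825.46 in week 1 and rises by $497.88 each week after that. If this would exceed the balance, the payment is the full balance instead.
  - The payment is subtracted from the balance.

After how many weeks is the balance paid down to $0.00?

Week 1: $8,867.81 − $825.46 → $8,042.35
Week 2: $8,042.35 − $1,323.34 → $6,719.01
Week 3: $6,719.01 − $1,821.22 → $4,897.79
Week 4: $4,897.79 − $2,319.10 → $2,578.69
Week 5: $2,578.69 − $2,578.69 → $0.00
Balance reaches $0.00 in week 5.

5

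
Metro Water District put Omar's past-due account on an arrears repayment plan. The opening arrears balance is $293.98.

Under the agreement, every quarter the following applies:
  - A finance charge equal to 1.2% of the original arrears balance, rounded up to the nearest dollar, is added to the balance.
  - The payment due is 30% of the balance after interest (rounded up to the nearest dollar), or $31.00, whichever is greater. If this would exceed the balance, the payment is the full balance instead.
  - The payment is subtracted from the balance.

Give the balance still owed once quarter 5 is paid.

Quarter 1: opening $293.98; interest $4.00 → $297.98; payment $90.00; balance $207.98
Quarter 2: opening $207.98; interest $4.00 → $211.98; payment $64.00; balance $147.98
Quarter 3: opening $147.98; interest $4.00 → $151.98; payment $46.00; balance $105.98
Quarter 4: opening $105.98; interest $4.00 → $109.98; payment $33.00; balance $76.98
Quarter 5: opening $76.98; interest $4.00 → $80.98; payment $31.00; balance $49.98

$49.98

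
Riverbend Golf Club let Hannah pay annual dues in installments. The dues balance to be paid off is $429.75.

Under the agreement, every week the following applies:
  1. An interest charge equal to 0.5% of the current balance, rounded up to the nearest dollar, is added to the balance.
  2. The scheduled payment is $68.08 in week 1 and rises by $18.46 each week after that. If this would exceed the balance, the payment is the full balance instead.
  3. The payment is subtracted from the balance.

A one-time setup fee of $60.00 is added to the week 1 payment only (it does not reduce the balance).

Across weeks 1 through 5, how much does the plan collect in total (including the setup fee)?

Week 1: $429.75 +$3.00 interest = $432.75; pay $68.08 (+ $60.00 fee) → $364.67
Week 2: $364.67 +$2.00 interest = $366.67; pay $86.54 → $280.13
Week 3: $280.13 +$2.00 interest = $282.13; pay $105.00 → $177.13
Week 4: $177.13 +$1.00 interest = $178.13; pay $123.46 → $54.67
Week 5: $54.67 +$1.00 interest = $55.67; pay $55.67 → $0.00
Total paid: $498.75

$498.75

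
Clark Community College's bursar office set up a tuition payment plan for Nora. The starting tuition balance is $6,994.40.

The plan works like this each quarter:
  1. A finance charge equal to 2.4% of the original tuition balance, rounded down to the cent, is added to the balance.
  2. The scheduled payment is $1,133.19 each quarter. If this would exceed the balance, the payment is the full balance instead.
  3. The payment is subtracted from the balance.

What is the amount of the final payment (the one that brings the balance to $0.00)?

Quarter 1: $6,994.40 +$167.86 interest = $7,162.26; pay $1,133.19 → $6,029.07
Quarter 2: $6,029.07 +$167.86 interest = $6,196.93; pay $1,133.19 → $5,063.74
Quarter 3: $5,063.74 +$167.86 interest = $5,231.60; pay $1,133.19 → $4,098.41
Quarter 4: $4,098.41 +$167.86 interest = $4,266.27; pay $1,133.19 → $3,133.08
Quarter 5: $3,133.08 +$167.86 interest = $3,300.94; pay $1,133.19 → $2,167.75
Quarter 6: $2,167.75 +$167.86 interest = $2,335.61; pay $1,133.19 → $1,202.42
Quarter 7: $1,202.42 +$167.86 interest = $1,370.28; pay $1,133.19 → $237.09
Quarter 8: $237.09 +$167.86 interest = $404.95; pay $404.95 → $0.00

$404.95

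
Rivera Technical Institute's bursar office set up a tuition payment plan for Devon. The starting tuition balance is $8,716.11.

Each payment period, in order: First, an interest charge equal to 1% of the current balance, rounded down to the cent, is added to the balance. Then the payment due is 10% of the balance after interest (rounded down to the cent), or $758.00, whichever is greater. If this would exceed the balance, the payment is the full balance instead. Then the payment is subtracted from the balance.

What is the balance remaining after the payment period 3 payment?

Payment period 1: opening $8,716.11; interest $87.16 → $8,803.27; payment $880.32; balance $7,922.95
Payment period 2: opening $7,922.95; interest $79.22 → $8,002.17; payment $800.21; balance $7,201.96
Payment period 3: opening $7,201.96; interest $72.01 → $7,273.97; payment $758.00; balance $6,515.97

$6,515.97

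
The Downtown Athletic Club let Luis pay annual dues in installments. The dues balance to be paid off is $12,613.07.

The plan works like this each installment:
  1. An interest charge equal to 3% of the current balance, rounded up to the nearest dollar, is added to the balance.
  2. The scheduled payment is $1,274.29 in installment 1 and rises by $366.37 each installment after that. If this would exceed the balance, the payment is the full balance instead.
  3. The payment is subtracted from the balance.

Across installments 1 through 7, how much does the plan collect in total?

# | Opening | Interest | Payment | End bal
1 | $12,613.07 | $379.00 | $1,274.29 | $11,717.78
2 | $11,717.78 | $352.00 | $1,640.66 | $10,429.12
3 | $10,429.12 | $313.00 | $2,007.03 | $8,735.09
4 | $8,735.09 | $263.00 | $2,373.40 | $6,624.69
5 | $6,624.69 | $199.00 | $2,739.77 | $4,083.92
6 | $4,083.92 | $123.00 | $3,106.14 | $1,100.78
7 | $1,100.78 | $34.00 | $1,134.78 | $0.00
Total paid: $14,276.07

$14,276.07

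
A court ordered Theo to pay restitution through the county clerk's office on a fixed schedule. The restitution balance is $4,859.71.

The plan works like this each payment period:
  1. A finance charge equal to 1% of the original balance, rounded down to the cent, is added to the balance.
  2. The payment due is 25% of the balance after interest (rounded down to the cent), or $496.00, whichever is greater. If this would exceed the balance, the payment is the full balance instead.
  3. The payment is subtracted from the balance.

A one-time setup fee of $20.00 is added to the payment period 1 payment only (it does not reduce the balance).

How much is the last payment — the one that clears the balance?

$343.66

# | Opening | Interest | Payment | Fee | End bal
1 | $4,859.71 | $48.59 | $1,227.07 | $20.00 | $3,681.23
2 | $3,681.23 | $48.59 | $932.45 | — | $2,797.37
3 | $2,797.37 | $48.59 | $711.49 | — | $2,134.47
4 | $2,134.47 | $48.59 | $545.76 | — | $1,637.30
5 | $1,637.30 | $48.59 | $496.00 | — | $1,189.89
6 | $1,189.89 | $48.59 | $496.00 | — | $742.48
7 | $742.48 | $48.59 | $496.00 | — | $295.07
8 | $295.07 | $48.59 | $343.66 | — | $0.00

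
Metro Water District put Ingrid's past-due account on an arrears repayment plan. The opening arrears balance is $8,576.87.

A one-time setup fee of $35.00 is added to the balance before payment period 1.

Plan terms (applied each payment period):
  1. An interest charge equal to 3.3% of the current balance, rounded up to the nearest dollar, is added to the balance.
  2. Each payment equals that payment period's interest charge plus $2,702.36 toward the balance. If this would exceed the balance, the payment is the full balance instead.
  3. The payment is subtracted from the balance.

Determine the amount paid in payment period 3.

Payment period 1: opening $8,611.87; interest $285.00 → $8,896.87; payment $2,987.36; balance $5,909.51
Payment period 2: opening $5,909.51; interest $196.00 → $6,105.51; payment $2,898.36; balance $3,207.15
Payment period 3: opening $3,207.15; interest $106.00 → $3,313.15; payment $2,808.36; balance $504.79

$2,808.36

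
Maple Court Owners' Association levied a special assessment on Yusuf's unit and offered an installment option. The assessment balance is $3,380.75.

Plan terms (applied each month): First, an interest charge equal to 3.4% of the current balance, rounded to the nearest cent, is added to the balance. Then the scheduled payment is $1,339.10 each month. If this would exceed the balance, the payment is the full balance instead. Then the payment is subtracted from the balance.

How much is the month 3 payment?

$921.11

# | Opening | Interest | Payment | End bal
1 | $3,380.75 | $114.95 | $1,339.10 | $2,156.60
2 | $2,156.60 | $73.32 | $1,339.10 | $890.82
3 | $890.82 | $30.29 | $921.11 | $0.00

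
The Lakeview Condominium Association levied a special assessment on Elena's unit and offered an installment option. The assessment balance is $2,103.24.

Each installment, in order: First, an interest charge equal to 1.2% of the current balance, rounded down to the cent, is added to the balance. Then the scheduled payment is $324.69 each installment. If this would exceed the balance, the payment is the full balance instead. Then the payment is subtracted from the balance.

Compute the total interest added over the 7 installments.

$99.64

# | Opening | Interest | Payment | End bal
1 | $2,103.24 | $25.23 | $324.69 | $1,803.78
2 | $1,803.78 | $21.64 | $324.69 | $1,500.73
3 | $1,500.73 | $18.00 | $324.69 | $1,194.04
4 | $1,194.04 | $14.32 | $324.69 | $883.67
5 | $883.67 | $10.60 | $324.69 | $569.58
6 | $569.58 | $6.83 | $324.69 | $251.72
7 | $251.72 | $3.02 | $254.74 | $0.00
Total interest: $25.23 + $21.64 + $18.00 + $14.32 + $10.60 + $6.83 + $3.02 = $99.64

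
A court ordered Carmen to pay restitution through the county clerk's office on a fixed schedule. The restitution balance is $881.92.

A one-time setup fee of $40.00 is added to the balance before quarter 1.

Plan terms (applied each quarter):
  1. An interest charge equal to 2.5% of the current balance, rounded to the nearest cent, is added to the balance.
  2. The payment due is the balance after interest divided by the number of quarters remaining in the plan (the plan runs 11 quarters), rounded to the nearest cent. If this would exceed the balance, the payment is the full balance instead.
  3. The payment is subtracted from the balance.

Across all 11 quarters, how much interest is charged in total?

Quarter 1: $921.92 +$23.05 interest = $944.97; pay $85.91 → $859.06
Quarter 2: $859.06 +$21.48 interest = $880.54; pay $88.05 → $792.49
Quarter 3: $792.49 +$19.81 interest = $812.30; pay $90.26 → $722.04
Quarter 4: $722.04 +$18.05 interest = $740.09; pay $92.51 → $647.58
Quarter 5: $647.58 +$16.19 interest = $663.77; pay $94.82 → $568.95
Quarter 6: $568.95 +$14.22 interest = $583.17; pay $97.20 → $485.97
Quarter 7: $485.97 +$12.15 interest = $498.12; pay $99.62 → $398.50
Quarter 8: $398.50 +$9.96 interest = $408.46; pay $102.12 → $306.34
Quarter 9: $306.34 +$7.66 interest = $314.00; pay $104.67 → $209.33
Quarter 10: $209.33 +$5.23 interest = $214.56; pay $107.28 → $107.28
Quarter 11: $107.28 +$2.68 interest = $109.96; pay $109.96 → $0.00
Total interest: $23.05 + $21.48 + $19.81 + $18.05 + $16.19 + $14.22 + $12.15 + $9.96 + $7.66 + $5.23 + $2.68 = $150.48

$150.48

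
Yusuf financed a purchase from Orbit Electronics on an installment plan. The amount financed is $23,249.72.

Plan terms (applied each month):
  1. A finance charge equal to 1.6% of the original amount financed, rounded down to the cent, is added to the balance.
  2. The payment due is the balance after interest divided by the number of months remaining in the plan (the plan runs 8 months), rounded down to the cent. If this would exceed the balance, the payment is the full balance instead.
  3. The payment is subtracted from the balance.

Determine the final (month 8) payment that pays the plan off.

Month 1: opening $23,249.72; interest $371.99 → $23,621.71; payment $2,952.71; balance $20,669.00
Month 2: opening $20,669.00; interest $371.99 → $21,040.99; payment $3,005.85; balance $18,035.14
Month 3: opening $18,035.14; interest $371.99 → $18,407.13; payment $3,067.85; balance $15,339.28
Month 4: opening $15,339.28; interest $371.99 → $15,711.27; payment $3,142.25; balance $12,569.02
Month 5: opening $12,569.02; interest $371.99 → $12,941.01; payment $3,235.25; balance $9,705.76
Month 6: opening $9,705.76; interest $371.99 → $10,077.75; payment $3,359.25; balance $6,718.50
Month 7: opening $6,718.50; interest $371.99 → $7,090.49; payment $3,545.24; balance $3,545.25
Month 8: opening $3,545.25; interest $371.99 → $3,917.24; payment $3,917.24; balance $0.00

$3,917.24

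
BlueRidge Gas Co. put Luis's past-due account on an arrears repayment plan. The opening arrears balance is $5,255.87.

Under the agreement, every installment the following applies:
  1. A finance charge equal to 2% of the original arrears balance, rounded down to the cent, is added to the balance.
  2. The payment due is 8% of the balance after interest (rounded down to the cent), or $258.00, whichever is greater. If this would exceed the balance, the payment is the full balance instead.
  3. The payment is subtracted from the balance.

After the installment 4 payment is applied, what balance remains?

$4,108.11

# | Opening | Interest | Payment | End bal
1 | $5,255.87 | $105.11 | $428.87 | $4,932.11
2 | $4,932.11 | $105.11 | $402.97 | $4,634.25
3 | $4,634.25 | $105.11 | $379.14 | $4,360.22
4 | $4,360.22 | $105.11 | $357.22 | $4,108.11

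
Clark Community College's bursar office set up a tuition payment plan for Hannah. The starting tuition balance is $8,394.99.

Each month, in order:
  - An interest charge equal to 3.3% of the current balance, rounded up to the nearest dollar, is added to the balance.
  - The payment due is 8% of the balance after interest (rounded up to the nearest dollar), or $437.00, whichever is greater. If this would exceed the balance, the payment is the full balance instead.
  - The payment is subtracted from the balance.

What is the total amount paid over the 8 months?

Month 1: $8,394.99 +$278.00 interest = $8,672.99; pay $694.00 → $7,978.99
Month 2: $7,978.99 +$264.00 interest = $8,242.99; pay $660.00 → $7,582.99
Month 3: $7,582.99 +$251.00 interest = $7,833.99; pay $627.00 → $7,206.99
Month 4: $7,206.99 +$238.00 interest = $7,444.99; pay $596.00 → $6,848.99
Month 5: $6,848.99 +$227.00 interest = $7,075.99; pay $567.00 → $6,508.99
Month 6: $6,508.99 +$215.00 interest = $6,723.99; pay $538.00 → $6,185.99
Month 7: $6,185.99 +$205.00 interest = $6,390.99; pay $512.00 → $5,878.99
Month 8: $5,878.99 +$195.00 interest = $6,073.99; pay $486.00 → $5,587.99
Total paid: $4,680.00

$4,680.00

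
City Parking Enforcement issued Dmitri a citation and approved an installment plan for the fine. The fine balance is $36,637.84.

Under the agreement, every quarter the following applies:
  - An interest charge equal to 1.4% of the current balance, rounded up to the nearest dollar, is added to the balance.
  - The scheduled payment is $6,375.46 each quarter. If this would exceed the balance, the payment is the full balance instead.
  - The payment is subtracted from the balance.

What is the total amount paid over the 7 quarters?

Quarter 1: opening $36,637.84; interest $513.00 → $37,150.84; payment $6,375.46; balance $30,775.38
Quarter 2: opening $30,775.38; interest $431.00 → $31,206.38; payment $6,375.46; balance $24,830.92
Quarter 3: opening $24,830.92; interest $348.00 → $25,178.92; payment $6,375.46; balance $18,803.46
Quarter 4: opening $18,803.46; interest $264.00 → $19,067.46; payment $6,375.46; balance $12,692.00
Quarter 5: opening $12,692.00; interest $178.00 → $12,870.00; payment $6,375.46; balance $6,494.54
Quarter 6: opening $6,494.54; interest $91.00 → $6,585.54; payment $6,375.46; balance $210.08
Quarter 7: opening $210.08; interest $3.00 → $213.08; payment $213.08; balance $0.00
Total paid: $38,465.84

$38,465.84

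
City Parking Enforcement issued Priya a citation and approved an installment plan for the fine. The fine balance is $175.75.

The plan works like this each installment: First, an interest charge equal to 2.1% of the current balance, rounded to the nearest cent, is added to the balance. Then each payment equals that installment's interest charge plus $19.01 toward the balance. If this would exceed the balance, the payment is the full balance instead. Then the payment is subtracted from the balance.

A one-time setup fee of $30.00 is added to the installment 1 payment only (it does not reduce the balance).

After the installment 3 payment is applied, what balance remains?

$118.72

Installment 1: opening $175.75; interest $3.69 → $179.44; payment $22.70 (+ $30.00 fee); balance $156.74
Installment 2: opening $156.74; interest $3.29 → $160.03; payment $22.30; balance $137.73
Installment 3: opening $137.73; interest $2.89 → $140.62; payment $21.90; balance $118.72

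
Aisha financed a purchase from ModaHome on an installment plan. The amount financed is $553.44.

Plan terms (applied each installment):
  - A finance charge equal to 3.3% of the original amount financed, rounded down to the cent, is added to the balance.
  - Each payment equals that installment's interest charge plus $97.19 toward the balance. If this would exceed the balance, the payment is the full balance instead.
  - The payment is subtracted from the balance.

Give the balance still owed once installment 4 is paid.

# | Opening | Interest | Payment | End bal
1 | $553.44 | $18.26 | $115.45 | $456.25
2 | $456.25 | $18.26 | $115.45 | $359.06
3 | $359.06 | $18.26 | $115.45 | $261.87
4 | $261.87 | $18.26 | $115.45 | $164.68

$164.68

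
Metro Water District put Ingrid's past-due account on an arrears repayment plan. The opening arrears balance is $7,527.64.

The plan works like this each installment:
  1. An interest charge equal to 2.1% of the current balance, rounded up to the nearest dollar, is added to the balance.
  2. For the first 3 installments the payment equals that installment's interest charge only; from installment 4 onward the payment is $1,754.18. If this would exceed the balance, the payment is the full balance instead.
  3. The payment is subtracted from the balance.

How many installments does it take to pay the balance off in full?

# | Opening | Interest | Payment | End bal
1 | $7,527.64 | $159.00 | $159.00 | $7,527.64
2 | $7,527.64 | $159.00 | $159.00 | $7,527.64
3 | $7,527.64 | $159.00 | $159.00 | $7,527.64
4 | $7,527.64 | $159.00 | $1,754.18 | $5,932.46
5 | $5,932.46 | $125.00 | $1,754.18 | $4,303.28
6 | $4,303.28 | $91.00 | $1,754.18 | $2,640.10
7 | $2,640.10 | $56.00 | $1,754.18 | $941.92
8 | $941.92 | $20.00 | $961.92 | $0.00
Balance reaches $0.00 in installment 8.

8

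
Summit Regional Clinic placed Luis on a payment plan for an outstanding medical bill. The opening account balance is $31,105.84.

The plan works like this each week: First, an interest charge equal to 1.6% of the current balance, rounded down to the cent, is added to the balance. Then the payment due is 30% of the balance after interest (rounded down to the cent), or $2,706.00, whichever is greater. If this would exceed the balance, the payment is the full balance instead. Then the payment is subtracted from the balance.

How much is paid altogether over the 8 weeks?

$32,647.34

Week 1: opening $31,105.84; interest $497.69 → $31,603.53; payment $9,481.05; balance $22,122.48
Week 2: opening $22,122.48; interest $353.95 → $22,476.43; payment $6,742.92; balance $15,733.51
Week 3: opening $15,733.51; interest $251.73 → $15,985.24; payment $4,795.57; balance $11,189.67
Week 4: opening $11,189.67; interest $179.03 → $11,368.70; payment $3,410.61; balance $7,958.09
Week 5: opening $7,958.09; interest $127.32 → $8,085.41; payment $2,706.00; balance $5,379.41
Week 6: opening $5,379.41; interest $86.07 → $5,465.48; payment $2,706.00; balance $2,759.48
Week 7: opening $2,759.48; interest $44.15 → $2,803.63; payment $2,706.00; balance $97.63
Week 8: opening $97.63; interest $1.56 → $99.19; payment $99.19; balance $0.00
Total paid: $32,647.34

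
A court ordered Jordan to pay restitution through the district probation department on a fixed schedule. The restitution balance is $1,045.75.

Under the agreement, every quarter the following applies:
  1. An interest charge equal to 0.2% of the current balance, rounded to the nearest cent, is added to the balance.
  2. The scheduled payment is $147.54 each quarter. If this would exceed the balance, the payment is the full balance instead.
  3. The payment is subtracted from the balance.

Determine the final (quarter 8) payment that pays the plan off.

$21.52

# | Opening | Interest | Payment | End bal
1 | $1,045.75 | $2.09 | $147.54 | $900.30
2 | $900.30 | $1.80 | $147.54 | $754.56
3 | $754.56 | $1.51 | $147.54 | $608.53
4 | $608.53 | $1.22 | $147.54 | $462.21
5 | $462.21 | $0.92 | $147.54 | $315.59
6 | $315.59 | $0.63 | $147.54 | $168.68
7 | $168.68 | $0.34 | $147.54 | $21.48
8 | $21.48 | $0.04 | $21.52 | $0.00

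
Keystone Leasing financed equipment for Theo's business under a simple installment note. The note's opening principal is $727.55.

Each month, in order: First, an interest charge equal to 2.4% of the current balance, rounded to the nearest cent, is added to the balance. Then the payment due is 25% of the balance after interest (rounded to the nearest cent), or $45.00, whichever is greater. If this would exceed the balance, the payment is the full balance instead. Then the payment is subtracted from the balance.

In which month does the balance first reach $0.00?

10

Month 1: opening $727.55; interest $17.46 → $745.01; payment $186.25; balance $558.76
Month 2: opening $558.76; interest $13.41 → $572.17; payment $143.04; balance $429.13
Month 3: opening $429.13; interest $10.30 → $439.43; payment $109.86; balance $329.57
Month 4: opening $329.57; interest $7.91 → $337.48; payment $84.37; balance $253.11
Month 5: opening $253.11; interest $6.07 → $259.18; payment $64.80; balance $194.38
Month 6: opening $194.38; interest $4.67 → $199.05; payment $49.76; balance $149.29
Month 7: opening $149.29; interest $3.58 → $152.87; payment $45.00; balance $107.87
Month 8: opening $107.87; interest $2.59 → $110.46; payment $45.00; balance $65.46
Month 9: opening $65.46; interest $1.57 → $67.03; payment $45.00; balance $22.03
Month 10: opening $22.03; interest $0.53 → $22.56; payment $22.56; balance $0.00
Balance reaches $0.00 in month 10.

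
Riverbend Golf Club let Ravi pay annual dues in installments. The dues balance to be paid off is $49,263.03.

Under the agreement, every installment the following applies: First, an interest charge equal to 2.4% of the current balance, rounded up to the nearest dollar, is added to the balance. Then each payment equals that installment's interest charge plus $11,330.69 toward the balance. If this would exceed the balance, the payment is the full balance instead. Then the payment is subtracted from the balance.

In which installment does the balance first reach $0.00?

5

Installment 1: $49,263.03 +$1,183.00 interest = $50,446.03; pay $12,513.69 → $37,932.34
Installment 2: $37,932.34 +$911.00 interest = $38,843.34; pay $12,241.69 → $26,601.65
Installment 3: $26,601.65 +$639.00 interest = $27,240.65; pay $11,969.69 → $15,270.96
Installment 4: $15,270.96 +$367.00 interest = $15,637.96; pay $11,697.69 → $3,940.27
Installment 5: $3,940.27 +$95.00 interest = $4,035.27; pay $4,035.27 → $0.00
Balance reaches $0.00 in installment 5.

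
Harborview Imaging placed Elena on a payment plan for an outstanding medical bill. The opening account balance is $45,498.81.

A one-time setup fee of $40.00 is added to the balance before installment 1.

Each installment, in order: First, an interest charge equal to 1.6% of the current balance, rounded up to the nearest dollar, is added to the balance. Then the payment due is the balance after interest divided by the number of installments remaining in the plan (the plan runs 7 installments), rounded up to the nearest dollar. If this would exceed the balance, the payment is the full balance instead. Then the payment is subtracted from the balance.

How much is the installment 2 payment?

# | Opening | Interest | Payment | End bal
1 | $45,538.81 | $729.00 | $6,610.00 | $39,657.81
2 | $39,657.81 | $635.00 | $6,716.00 | $33,576.81

$6,716.00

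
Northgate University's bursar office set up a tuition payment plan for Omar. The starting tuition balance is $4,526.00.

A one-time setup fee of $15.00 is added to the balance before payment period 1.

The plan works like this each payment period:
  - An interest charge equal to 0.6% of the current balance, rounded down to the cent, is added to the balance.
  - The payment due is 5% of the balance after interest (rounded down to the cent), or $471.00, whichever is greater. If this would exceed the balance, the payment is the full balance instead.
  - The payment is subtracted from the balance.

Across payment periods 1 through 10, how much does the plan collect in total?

$4,691.65

# | Opening | Interest | Payment | End bal
1 | $4,541.00 | $27.24 | $471.00 | $4,097.24
2 | $4,097.24 | $24.58 | $471.00 | $3,650.82
3 | $3,650.82 | $21.90 | $471.00 | $3,201.72
4 | $3,201.72 | $19.21 | $471.00 | $2,749.93
5 | $2,749.93 | $16.49 | $471.00 | $2,295.42
6 | $2,295.42 | $13.77 | $471.00 | $1,838.19
7 | $1,838.19 | $11.02 | $471.00 | $1,378.21
8 | $1,378.21 | $8.26 | $471.00 | $915.47
9 | $915.47 | $5.49 | $471.00 | $449.96
10 | $449.96 | $2.69 | $452.65 | $0.00
Total paid: $4,691.65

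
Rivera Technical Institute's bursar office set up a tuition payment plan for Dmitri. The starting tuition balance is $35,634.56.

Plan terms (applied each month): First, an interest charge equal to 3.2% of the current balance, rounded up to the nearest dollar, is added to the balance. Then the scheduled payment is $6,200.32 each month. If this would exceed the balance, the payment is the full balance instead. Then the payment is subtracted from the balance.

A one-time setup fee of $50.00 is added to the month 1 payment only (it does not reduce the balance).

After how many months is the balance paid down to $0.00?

Month 1: $35,634.56 +$1,141.00 interest = $36,775.56; pay $6,200.32 (+ $50.00 fee) → $30,575.24
Month 2: $30,575.24 +$979.00 interest = $31,554.24; pay $6,200.32 → $25,353.92
Month 3: $25,353.92 +$812.00 interest = $26,165.92; pay $6,200.32 → $19,965.60
Month 4: $19,965.60 +$639.00 interest = $20,604.60; pay $6,200.32 → $14,404.28
Month 5: $14,404.28 +$461.00 interest = $14,865.28; pay $6,200.32 → $8,664.96
Month 6: $8,664.96 +$278.00 interest = $8,942.96; pay $6,200.32 → $2,742.64
Month 7: $2,742.64 +$88.00 interest = $2,830.64; pay $2,830.64 → $0.00
Balance reaches $0.00 in month 7.

7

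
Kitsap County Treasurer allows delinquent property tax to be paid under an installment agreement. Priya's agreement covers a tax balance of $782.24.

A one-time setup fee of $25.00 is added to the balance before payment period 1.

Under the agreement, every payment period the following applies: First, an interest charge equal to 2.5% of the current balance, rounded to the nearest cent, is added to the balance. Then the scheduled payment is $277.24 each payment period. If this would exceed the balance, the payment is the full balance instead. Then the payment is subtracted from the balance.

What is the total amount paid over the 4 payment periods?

$848.76

Payment period 1: opening $807.24; interest $20.18 → $827.42; payment $277.24; balance $550.18
Payment period 2: opening $550.18; interest $13.75 → $563.93; payment $277.24; balance $286.69
Payment period 3: opening $286.69; interest $7.17 → $293.86; payment $277.24; balance $16.62
Payment period 4: opening $16.62; interest $0.42 → $17.04; payment $17.04; balance $0.00
Total paid: $848.76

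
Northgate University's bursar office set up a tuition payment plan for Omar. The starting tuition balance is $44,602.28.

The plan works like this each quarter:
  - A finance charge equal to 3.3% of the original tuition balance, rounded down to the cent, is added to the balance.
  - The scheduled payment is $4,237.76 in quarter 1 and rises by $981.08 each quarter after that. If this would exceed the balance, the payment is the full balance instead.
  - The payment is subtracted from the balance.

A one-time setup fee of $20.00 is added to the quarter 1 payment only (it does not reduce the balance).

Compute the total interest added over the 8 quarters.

Quarter 1: opening $44,602.28; interest $1,471.87 → $46,074.15; payment $4,237.76 (+ $20.00 fee); balance $41,836.39
Quarter 2: opening $41,836.39; interest $1,471.87 → $43,308.26; payment $5,218.84; balance $38,089.42
Quarter 3: opening $38,089.42; interest $1,471.87 → $39,561.29; payment $6,199.92; balance $33,361.37
Quarter 4: opening $33,361.37; interest $1,471.87 → $34,833.24; payment $7,181.00; balance $27,652.24
Quarter 5: opening $27,652.24; interest $1,471.87 → $29,124.11; payment $8,162.08; balance $20,962.03
Quarter 6: opening $20,962.03; interest $1,471.87 → $22,433.90; payment $9,143.16; balance $13,290.74
Quarter 7: opening $13,290.74; interest $1,471.87 → $14,762.61; payment $10,124.24; balance $4,638.37
Quarter 8: opening $4,638.37; interest $1,471.87 → $6,110.24; payment $6,110.24; balance $0.00
Total interest: $1,471.87 + $1,471.87 + $1,471.87 + $1,471.87 + $1,471.87 + $1,471.87 + $1,471.87 + $1,471.87 = $11,774.96

$11,774.96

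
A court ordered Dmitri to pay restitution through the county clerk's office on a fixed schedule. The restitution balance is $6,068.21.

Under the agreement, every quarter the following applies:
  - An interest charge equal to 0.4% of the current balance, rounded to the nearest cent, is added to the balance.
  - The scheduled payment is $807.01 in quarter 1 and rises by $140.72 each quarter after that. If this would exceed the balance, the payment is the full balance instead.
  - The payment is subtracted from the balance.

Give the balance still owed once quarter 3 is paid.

# | Opening | Interest | Payment | End bal
1 | $6,068.21 | $24.27 | $807.01 | $5,285.47
2 | $5,285.47 | $21.14 | $947.73 | $4,358.88
3 | $4,358.88 | $17.44 | $1,088.45 | $3,287.87

$3,287.87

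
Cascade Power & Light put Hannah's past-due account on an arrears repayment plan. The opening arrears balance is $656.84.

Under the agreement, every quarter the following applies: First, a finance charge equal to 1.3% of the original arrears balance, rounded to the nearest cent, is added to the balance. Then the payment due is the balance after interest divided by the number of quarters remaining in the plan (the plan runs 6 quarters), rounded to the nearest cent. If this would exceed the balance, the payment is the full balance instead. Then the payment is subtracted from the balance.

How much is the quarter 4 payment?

$117.59

Quarter 1: opening $656.84; interest $8.54 → $665.38; payment $110.90; balance $554.48
Quarter 2: opening $554.48; interest $8.54 → $563.02; payment $112.60; balance $450.42
Quarter 3: opening $450.42; interest $8.54 → $458.96; payment $114.74; balance $344.22
Quarter 4: opening $344.22; interest $8.54 → $352.76; payment $117.59; balance $235.17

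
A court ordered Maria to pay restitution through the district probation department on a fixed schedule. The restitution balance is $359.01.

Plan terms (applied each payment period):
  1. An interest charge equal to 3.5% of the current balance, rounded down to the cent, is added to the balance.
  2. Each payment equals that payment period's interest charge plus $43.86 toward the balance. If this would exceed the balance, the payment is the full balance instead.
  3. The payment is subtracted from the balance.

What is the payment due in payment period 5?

Payment period 1: $359.01 +$12.56 interest = $371.57; pay $56.42 → $315.15
Payment period 2: $315.15 +$11.03 interest = $326.18; pay $54.89 → $271.29
Payment period 3: $271.29 +$9.49 interest = $280.78; pay $53.35 → $227.43
Payment period 4: $227.43 +$7.96 interest = $235.39; pay $51.82 → $183.57
Payment period 5: $183.57 +$6.42 interest = $189.99; pay $50.28 → $139.71

$50.28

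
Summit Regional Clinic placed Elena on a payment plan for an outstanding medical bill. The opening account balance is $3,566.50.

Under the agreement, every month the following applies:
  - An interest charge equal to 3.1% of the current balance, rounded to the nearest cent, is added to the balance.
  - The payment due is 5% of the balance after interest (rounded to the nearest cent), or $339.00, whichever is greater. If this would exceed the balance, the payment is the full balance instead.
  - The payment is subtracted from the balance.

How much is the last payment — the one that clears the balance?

$315.49

# | Opening | Interest | Payment | End bal
1 | $3,566.50 | $110.56 | $339.00 | $3,338.06
2 | $3,338.06 | $103.48 | $339.00 | $3,102.54
3 | $3,102.54 | $96.18 | $339.00 | $2,859.72
4 | $2,859.72 | $88.65 | $339.00 | $2,609.37
5 | $2,609.37 | $80.89 | $339.00 | $2,351.26
6 | $2,351.26 | $72.89 | $339.00 | $2,085.15
7 | $2,085.15 | $64.64 | $339.00 | $1,810.79
8 | $1,810.79 | $56.13 | $339.00 | $1,527.92
9 | $1,527.92 | $47.37 | $339.00 | $1,236.29
10 | $1,236.29 | $38.32 | $339.00 | $935.61
11 | $935.61 | $29.00 | $339.00 | $625.61
12 | $625.61 | $19.39 | $339.00 | $306.00
13 | $306.00 | $9.49 | $315.49 | $0.00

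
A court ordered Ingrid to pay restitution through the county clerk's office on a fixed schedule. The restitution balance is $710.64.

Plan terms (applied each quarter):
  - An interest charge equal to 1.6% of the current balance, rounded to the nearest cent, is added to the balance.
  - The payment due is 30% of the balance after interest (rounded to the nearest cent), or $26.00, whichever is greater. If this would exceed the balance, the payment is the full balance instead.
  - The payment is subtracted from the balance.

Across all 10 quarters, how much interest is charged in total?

$37.69

Quarter 1: $710.64 +$11.37 interest = $722.01; pay $216.60 → $505.41
Quarter 2: $505.41 +$8.09 interest = $513.50; pay $154.05 → $359.45
Quarter 3: $359.45 +$5.75 interest = $365.20; pay $109.56 → $255.64
Quarter 4: $255.64 +$4.09 interest = $259.73; pay $77.92 → $181.81
Quarter 5: $181.81 +$2.91 interest = $184.72; pay $55.42 → $129.30
Quarter 6: $129.30 +$2.07 interest = $131.37; pay $39.41 → $91.96
Quarter 7: $91.96 +$1.47 interest = $93.43; pay $28.03 → $65.40
Quarter 8: $65.40 +$1.05 interest = $66.45; pay $26.00 → $40.45
Quarter 9: $40.45 +$0.65 interest = $41.10; pay $26.00 → $15.10
Quarter 10: $15.10 +$0.24 interest = $15.34; pay $15.34 → $0.00
Total interest: $11.37 + $8.09 + $5.75 + $4.09 + $2.91 + $2.07 + $1.47 + $1.05 + $0.65 + $0.24 = $37.69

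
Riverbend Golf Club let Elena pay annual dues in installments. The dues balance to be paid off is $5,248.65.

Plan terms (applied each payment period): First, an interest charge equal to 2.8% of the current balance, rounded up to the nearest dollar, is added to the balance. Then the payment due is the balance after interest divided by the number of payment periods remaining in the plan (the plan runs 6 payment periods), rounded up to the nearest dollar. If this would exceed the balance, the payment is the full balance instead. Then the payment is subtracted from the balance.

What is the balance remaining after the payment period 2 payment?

Payment period 1: $5,248.65 +$147.00 interest = $5,395.65; pay $900.00 → $4,495.65
Payment period 2: $4,495.65 +$126.00 interest = $4,621.65; pay $925.00 → $3,696.65

$3,696.65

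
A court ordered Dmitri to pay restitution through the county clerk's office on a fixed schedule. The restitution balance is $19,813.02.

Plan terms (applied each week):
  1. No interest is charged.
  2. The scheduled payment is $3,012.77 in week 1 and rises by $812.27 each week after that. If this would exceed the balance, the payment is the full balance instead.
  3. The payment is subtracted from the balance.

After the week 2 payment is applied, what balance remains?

# | Opening | Payment | End bal
1 | $19,813.02 | $3,012.77 | $16,800.25
2 | $16,800.25 | $3,825.04 | $12,975.21

$12,975.21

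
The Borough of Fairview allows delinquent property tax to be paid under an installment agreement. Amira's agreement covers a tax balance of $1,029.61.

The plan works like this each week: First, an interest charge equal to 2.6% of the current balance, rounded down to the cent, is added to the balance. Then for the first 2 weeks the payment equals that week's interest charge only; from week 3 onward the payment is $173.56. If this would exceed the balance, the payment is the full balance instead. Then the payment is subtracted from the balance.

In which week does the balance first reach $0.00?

Week 1: opening $1,029.61; interest $26.76 → $1,056.37; payment $26.76; balance $1,029.61
Week 2: opening $1,029.61; interest $26.76 → $1,056.37; payment $26.76; balance $1,029.61
Week 3: opening $1,029.61; interest $26.76 → $1,056.37; payment $173.56; balance $882.81
Week 4: opening $882.81; interest $22.95 → $905.76; payment $173.56; balance $732.20
Week 5: opening $732.20; interest $19.03 → $751.23; payment $173.56; balance $577.67
Week 6: opening $577.67; interest $15.01 → $592.68; payment $173.56; balance $419.12
Week 7: opening $419.12; interest $10.89 → $430.01; payment $173.56; balance $256.45
Week 8: opening $256.45; interest $6.66 → $263.11; payment $173.56; balance $89.55
Week 9: opening $89.55; interest $2.32 → $91.87; payment $91.87; balance $0.00
Balance reaches $0.00 in week 9.

9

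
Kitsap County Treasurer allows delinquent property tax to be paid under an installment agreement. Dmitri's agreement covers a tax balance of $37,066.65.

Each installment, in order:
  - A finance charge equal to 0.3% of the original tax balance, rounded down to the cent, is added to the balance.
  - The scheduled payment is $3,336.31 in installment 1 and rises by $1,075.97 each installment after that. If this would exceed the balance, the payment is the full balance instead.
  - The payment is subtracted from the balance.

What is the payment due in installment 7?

$1,687.57

# | Opening | Interest | Payment | End bal
1 | $37,066.65 | $111.19 | $3,336.31 | $33,841.53
2 | $33,841.53 | $111.19 | $4,412.28 | $29,540.44
3 | $29,540.44 | $111.19 | $5,488.25 | $24,163.38
4 | $24,163.38 | $111.19 | $6,564.22 | $17,710.35
5 | $17,710.35 | $111.19 | $7,640.19 | $10,181.35
6 | $10,181.35 | $111.19 | $8,716.16 | $1,576.38
7 | $1,576.38 | $111.19 | $1,687.57 | $0.00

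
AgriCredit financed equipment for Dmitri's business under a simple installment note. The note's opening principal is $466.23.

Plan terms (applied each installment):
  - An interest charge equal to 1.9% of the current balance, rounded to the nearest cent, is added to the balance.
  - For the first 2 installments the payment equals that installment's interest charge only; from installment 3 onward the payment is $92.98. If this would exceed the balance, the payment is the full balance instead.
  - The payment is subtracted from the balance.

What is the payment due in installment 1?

# | Opening | Interest | Payment | End bal
1 | $466.23 | $8.86 | $8.86 | $466.23

$8.86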